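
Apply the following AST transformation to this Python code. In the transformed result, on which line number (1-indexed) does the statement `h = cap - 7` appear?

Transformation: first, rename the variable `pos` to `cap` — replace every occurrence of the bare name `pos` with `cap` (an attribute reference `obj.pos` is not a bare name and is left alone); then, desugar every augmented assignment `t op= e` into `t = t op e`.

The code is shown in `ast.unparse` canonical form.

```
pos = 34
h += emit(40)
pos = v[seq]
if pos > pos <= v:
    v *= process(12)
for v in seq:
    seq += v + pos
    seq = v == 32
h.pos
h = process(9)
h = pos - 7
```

11

Transformed code:
cap = 34
h = h + emit(40)
cap = v[seq]
if cap > cap <= v:
    v = v * process(12)
for v in seq:
    seq = seq + (v + cap)
    seq = v == 32
h.pos
h = process(9)
h = cap - 7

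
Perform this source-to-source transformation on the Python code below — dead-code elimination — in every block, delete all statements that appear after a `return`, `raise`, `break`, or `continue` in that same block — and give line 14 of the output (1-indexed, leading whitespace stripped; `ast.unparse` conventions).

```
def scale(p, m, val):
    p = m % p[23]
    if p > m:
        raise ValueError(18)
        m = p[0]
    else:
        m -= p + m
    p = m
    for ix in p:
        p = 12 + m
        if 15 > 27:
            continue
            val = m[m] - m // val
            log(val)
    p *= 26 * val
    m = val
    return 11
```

Transformed code:
def scale(p, m, val):
    p = m % p[23]
    if p > m:
        raise ValueError(18)
    else:
        m -= p + m
    p = m
    for ix in p:
        p = 12 + m
        if 15 > 27:
            continue
    p *= 26 * val
    m = val
    return 11

return 11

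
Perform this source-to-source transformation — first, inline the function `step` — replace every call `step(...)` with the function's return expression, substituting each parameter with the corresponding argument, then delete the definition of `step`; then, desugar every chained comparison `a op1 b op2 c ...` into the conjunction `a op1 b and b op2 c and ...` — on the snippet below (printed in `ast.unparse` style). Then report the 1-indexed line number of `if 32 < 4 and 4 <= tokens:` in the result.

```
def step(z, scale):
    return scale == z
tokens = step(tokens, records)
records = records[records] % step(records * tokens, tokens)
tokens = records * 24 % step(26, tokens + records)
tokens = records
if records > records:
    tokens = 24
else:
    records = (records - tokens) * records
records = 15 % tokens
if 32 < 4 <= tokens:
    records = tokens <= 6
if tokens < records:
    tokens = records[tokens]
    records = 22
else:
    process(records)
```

10

Transformed code:
tokens = records == tokens
records = records[records] % (tokens == records * tokens)
tokens = records * 24 % (tokens + records == 26)
tokens = records
if records > records:
    tokens = 24
else:
    records = (records - tokens) * records
records = 15 % tokens
if 32 < 4 and 4 <= tokens:
    records = tokens <= 6
if tokens < records:
    tokens = records[tokens]
    records = 22
else:
    process(records)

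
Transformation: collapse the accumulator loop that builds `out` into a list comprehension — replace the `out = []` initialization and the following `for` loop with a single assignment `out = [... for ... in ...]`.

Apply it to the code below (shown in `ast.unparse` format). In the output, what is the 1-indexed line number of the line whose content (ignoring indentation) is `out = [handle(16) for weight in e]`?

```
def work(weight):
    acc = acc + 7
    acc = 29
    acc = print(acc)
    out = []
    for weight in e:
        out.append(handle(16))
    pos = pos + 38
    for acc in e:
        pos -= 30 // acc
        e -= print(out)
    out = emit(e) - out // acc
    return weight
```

5

Transformed code:
def work(weight):
    acc = acc + 7
    acc = 29
    acc = print(acc)
    out = [handle(16) for weight in e]
    pos = pos + 38
    for acc in e:
        pos -= 30 // acc
        e -= print(out)
    out = emit(e) - out // acc
    return weight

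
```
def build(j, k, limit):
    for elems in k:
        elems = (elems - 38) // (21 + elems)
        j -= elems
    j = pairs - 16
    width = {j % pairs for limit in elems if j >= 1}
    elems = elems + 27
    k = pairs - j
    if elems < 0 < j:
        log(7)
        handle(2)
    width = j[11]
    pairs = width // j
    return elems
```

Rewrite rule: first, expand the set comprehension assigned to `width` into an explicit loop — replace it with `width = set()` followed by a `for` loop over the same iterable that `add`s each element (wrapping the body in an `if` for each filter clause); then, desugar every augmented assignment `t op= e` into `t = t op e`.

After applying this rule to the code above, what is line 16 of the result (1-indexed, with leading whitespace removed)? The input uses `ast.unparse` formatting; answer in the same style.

pairs = width // j

Transformed code:
def build(j, k, limit):
    for elems in k:
        elems = (elems - 38) // (21 + elems)
        j = j - elems
    j = pairs - 16
    width = set()
    for limit in elems:
        if j >= 1:
            width.add(j % pairs)
    elems = elems + 27
    k = pairs - j
    if elems < 0 < j:
        log(7)
        handle(2)
    width = j[11]
    pairs = width // j
    return elems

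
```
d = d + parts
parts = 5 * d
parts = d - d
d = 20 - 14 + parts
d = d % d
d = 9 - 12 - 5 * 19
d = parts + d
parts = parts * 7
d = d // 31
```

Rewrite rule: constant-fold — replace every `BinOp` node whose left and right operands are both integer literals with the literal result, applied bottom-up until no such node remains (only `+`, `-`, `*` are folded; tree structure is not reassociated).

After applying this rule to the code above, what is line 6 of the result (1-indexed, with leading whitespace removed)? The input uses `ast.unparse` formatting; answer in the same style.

Transformed code:
d = d + parts
parts = 5 * d
parts = d - d
d = 6 + parts
d = d % d
d = -98
d = parts + d
parts = parts * 7
d = d // 31

d = -98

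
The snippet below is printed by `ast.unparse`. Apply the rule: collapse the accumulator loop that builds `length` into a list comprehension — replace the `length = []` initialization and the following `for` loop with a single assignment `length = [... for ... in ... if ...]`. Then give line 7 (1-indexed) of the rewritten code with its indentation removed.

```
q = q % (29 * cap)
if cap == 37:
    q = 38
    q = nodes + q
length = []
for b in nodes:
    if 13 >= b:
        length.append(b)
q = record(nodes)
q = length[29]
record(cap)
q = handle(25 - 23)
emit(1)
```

Transformed code:
q = q % (29 * cap)
if cap == 37:
    q = 38
    q = nodes + q
length = [b for b in nodes if 13 >= b]
q = record(nodes)
q = length[29]
record(cap)
q = handle(25 - 23)
emit(1)

q = length[29]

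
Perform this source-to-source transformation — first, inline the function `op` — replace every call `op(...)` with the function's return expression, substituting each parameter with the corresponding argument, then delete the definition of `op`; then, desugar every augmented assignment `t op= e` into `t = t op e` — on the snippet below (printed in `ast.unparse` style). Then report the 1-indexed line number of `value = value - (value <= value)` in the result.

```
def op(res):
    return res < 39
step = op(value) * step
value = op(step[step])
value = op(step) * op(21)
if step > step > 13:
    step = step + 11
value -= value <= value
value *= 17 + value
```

Transformed code:
step = (value < 39) * step
value = step[step] < 39
value = (step < 39) * (21 < 39)
if step > step > 13:
    step = step + 11
value = value - (value <= value)
value = value * (17 + value)

6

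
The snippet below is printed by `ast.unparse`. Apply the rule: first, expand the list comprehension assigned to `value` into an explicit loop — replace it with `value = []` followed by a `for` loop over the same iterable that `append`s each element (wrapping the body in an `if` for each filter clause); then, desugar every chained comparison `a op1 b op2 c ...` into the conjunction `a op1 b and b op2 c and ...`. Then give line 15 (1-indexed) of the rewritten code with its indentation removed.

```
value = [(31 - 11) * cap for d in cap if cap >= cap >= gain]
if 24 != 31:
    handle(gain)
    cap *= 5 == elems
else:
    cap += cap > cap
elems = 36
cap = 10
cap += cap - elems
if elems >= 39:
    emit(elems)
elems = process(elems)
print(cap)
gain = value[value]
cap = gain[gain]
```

elems = process(elems)

Transformed code:
value = []
for d in cap:
    if cap >= cap and cap >= gain:
        value.append((31 - 11) * cap)
if 24 != 31:
    handle(gain)
    cap *= 5 == elems
else:
    cap += cap > cap
elems = 36
cap = 10
cap += cap - elems
if elems >= 39:
    emit(elems)
elems = process(elems)
print(cap)
gain = value[value]
cap = gain[gain]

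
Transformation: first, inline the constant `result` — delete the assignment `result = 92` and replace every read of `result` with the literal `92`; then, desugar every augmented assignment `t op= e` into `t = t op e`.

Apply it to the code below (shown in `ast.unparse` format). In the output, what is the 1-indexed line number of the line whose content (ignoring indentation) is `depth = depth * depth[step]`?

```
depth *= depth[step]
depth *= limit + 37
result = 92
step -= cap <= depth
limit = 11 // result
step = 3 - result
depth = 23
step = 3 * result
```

1

Transformed code:
depth = depth * depth[step]
depth = depth * (limit + 37)
step = step - (cap <= depth)
limit = 11 // 92
step = 3 - 92
depth = 23
step = 3 * 92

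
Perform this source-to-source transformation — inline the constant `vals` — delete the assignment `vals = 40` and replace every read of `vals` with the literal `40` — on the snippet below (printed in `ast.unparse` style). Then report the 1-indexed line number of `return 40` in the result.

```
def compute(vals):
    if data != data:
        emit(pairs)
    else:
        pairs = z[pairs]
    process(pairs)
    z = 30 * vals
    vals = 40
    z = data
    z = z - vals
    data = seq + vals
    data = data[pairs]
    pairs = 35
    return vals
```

Transformed code:
def compute(vals):
    if data != data:
        emit(pairs)
    else:
        pairs = z[pairs]
    process(pairs)
    z = 30 * 40
    z = data
    z = z - 40
    data = seq + 40
    data = data[pairs]
    pairs = 35
    return 40

13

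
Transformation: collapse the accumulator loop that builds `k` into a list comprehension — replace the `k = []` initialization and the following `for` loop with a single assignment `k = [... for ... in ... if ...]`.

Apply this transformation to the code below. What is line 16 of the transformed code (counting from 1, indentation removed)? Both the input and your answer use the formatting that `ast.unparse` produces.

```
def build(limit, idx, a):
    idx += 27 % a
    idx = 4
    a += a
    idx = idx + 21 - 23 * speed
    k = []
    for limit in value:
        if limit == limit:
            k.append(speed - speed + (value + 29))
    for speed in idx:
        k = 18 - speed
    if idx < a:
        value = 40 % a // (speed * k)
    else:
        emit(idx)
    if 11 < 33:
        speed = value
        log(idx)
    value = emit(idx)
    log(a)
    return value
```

Transformed code:
def build(limit, idx, a):
    idx += 27 % a
    idx = 4
    a += a
    idx = idx + 21 - 23 * speed
    k = [speed - speed + (value + 29) for limit in value if limit == limit]
    for speed in idx:
        k = 18 - speed
    if idx < a:
        value = 40 % a // (speed * k)
    else:
        emit(idx)
    if 11 < 33:
        speed = value
        log(idx)
    value = emit(idx)
    log(a)
    return value

value = emit(idx)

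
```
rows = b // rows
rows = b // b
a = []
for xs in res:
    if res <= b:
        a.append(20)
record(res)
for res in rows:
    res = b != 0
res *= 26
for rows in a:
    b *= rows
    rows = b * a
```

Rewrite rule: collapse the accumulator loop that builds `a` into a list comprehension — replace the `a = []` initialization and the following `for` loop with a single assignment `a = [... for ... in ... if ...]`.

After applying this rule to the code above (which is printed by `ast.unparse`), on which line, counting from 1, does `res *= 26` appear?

7

Transformed code:
rows = b // rows
rows = b // b
a = [20 for xs in res if res <= b]
record(res)
for res in rows:
    res = b != 0
res *= 26
for rows in a:
    b *= rows
    rows = b * a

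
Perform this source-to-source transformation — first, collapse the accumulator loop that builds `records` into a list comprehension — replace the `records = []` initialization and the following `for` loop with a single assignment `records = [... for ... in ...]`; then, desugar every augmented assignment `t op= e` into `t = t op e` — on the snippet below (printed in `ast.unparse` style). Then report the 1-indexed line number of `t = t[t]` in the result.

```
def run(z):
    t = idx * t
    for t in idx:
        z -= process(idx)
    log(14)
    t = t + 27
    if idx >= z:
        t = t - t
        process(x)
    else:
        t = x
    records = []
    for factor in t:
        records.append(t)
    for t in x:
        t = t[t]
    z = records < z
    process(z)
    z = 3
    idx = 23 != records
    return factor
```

Transformed code:
def run(z):
    t = idx * t
    for t in idx:
        z = z - process(idx)
    log(14)
    t = t + 27
    if idx >= z:
        t = t - t
        process(x)
    else:
        t = x
    records = [t for factor in t]
    for t in x:
        t = t[t]
    z = records < z
    process(z)
    z = 3
    idx = 23 != records
    return factor

14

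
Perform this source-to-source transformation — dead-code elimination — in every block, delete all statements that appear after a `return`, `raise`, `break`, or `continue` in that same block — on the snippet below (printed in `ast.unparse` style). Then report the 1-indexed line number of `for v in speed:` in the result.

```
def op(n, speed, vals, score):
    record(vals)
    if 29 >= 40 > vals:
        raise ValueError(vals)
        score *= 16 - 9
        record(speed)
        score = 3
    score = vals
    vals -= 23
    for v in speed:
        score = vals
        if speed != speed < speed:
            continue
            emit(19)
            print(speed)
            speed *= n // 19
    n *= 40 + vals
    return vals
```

7

Transformed code:
def op(n, speed, vals, score):
    record(vals)
    if 29 >= 40 > vals:
        raise ValueError(vals)
    score = vals
    vals -= 23
    for v in speed:
        score = vals
        if speed != speed < speed:
            continue
    n *= 40 + vals
    return vals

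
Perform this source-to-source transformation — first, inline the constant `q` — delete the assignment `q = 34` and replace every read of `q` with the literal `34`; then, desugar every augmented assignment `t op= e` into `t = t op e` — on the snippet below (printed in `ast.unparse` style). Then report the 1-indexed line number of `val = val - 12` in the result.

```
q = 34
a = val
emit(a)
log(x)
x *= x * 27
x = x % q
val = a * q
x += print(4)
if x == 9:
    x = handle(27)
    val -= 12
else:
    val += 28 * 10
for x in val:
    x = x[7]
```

Transformed code:
a = val
emit(a)
log(x)
x = x * (x * 27)
x = x % 34
val = a * 34
x = x + print(4)
if x == 9:
    x = handle(27)
    val = val - 12
else:
    val = val + 28 * 10
for x in val:
    x = x[7]

10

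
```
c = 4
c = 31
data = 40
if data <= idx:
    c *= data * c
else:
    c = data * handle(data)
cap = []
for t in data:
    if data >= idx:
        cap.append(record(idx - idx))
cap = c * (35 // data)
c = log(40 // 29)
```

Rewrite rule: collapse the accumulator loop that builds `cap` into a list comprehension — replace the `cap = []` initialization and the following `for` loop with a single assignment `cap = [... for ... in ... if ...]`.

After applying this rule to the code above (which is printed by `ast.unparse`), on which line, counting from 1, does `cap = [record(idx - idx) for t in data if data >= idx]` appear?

Transformed code:
c = 4
c = 31
data = 40
if data <= idx:
    c *= data * c
else:
    c = data * handle(data)
cap = [record(idx - idx) for t in data if data >= idx]
cap = c * (35 // data)
c = log(40 // 29)

8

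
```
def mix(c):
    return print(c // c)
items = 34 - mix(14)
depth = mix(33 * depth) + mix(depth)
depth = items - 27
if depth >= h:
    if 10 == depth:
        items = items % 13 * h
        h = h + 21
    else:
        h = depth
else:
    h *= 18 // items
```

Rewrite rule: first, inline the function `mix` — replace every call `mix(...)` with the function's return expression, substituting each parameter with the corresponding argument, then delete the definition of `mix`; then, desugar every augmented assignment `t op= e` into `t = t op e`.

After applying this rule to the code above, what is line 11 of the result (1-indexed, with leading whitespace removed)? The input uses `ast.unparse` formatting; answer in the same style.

Transformed code:
items = 34 - print(14 // 14)
depth = print(33 * depth // (33 * depth)) + print(depth // depth)
depth = items - 27
if depth >= h:
    if 10 == depth:
        items = items % 13 * h
        h = h + 21
    else:
        h = depth
else:
    h = h * (18 // items)

h = h * (18 // items)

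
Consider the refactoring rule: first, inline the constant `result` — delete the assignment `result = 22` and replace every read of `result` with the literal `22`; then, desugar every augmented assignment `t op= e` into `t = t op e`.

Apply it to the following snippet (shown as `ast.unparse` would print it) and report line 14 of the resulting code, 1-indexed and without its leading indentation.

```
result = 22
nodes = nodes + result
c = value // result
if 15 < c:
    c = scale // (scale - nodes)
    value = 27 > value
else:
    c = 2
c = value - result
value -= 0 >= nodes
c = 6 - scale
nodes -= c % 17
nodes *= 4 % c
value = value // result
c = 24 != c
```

c = 24 != c

Transformed code:
nodes = nodes + 22
c = value // 22
if 15 < c:
    c = scale // (scale - nodes)
    value = 27 > value
else:
    c = 2
c = value - 22
value = value - (0 >= nodes)
c = 6 - scale
nodes = nodes - c % 17
nodes = nodes * (4 % c)
value = value // 22
c = 24 != c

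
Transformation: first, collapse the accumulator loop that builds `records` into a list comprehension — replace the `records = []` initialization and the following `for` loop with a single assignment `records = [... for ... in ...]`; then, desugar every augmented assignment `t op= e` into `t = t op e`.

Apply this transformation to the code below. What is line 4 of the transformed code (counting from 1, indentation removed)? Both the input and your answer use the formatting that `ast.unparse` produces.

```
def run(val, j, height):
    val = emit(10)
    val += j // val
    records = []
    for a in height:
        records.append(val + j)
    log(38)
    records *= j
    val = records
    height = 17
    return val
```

records = [val + j for a in height]

Transformed code:
def run(val, j, height):
    val = emit(10)
    val = val + j // val
    records = [val + j for a in height]
    log(38)
    records = records * j
    val = records
    height = 17
    return val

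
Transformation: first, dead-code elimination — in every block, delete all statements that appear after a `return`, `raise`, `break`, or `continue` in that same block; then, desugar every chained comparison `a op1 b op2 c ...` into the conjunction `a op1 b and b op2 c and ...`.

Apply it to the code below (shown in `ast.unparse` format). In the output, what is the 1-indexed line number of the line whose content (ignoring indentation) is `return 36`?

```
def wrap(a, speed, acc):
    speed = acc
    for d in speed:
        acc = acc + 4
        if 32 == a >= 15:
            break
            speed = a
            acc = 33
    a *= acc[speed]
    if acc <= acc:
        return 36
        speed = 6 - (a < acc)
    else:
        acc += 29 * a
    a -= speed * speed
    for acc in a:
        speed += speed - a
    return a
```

9

Transformed code:
def wrap(a, speed, acc):
    speed = acc
    for d in speed:
        acc = acc + 4
        if 32 == a and a >= 15:
            break
    a *= acc[speed]
    if acc <= acc:
        return 36
    else:
        acc += 29 * a
    a -= speed * speed
    for acc in a:
        speed += speed - a
    return a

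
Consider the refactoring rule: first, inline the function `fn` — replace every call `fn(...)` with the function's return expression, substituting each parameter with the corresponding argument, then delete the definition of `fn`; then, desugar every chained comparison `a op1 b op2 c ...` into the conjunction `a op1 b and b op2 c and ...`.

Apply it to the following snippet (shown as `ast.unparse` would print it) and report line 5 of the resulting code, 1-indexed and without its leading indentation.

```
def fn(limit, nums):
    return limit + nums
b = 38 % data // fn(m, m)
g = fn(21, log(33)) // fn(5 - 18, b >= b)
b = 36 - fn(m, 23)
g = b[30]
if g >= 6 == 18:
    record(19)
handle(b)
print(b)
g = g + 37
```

if g >= 6 and 6 == 18:

Transformed code:
b = 38 % data // (m + m)
g = (21 + log(33)) // (5 - 18 + (b >= b))
b = 36 - (m + 23)
g = b[30]
if g >= 6 and 6 == 18:
    record(19)
handle(b)
print(b)
g = g + 37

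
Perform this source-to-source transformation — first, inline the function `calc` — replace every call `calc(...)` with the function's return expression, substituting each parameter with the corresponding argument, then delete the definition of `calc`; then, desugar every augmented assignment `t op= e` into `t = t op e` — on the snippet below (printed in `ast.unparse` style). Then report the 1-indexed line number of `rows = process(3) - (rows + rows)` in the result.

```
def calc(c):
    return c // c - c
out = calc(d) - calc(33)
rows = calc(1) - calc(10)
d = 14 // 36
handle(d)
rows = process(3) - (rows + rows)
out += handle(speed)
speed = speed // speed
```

5

Transformed code:
out = d // d - d - (33 // 33 - 33)
rows = 1 // 1 - 1 - (10 // 10 - 10)
d = 14 // 36
handle(d)
rows = process(3) - (rows + rows)
out = out + handle(speed)
speed = speed // speed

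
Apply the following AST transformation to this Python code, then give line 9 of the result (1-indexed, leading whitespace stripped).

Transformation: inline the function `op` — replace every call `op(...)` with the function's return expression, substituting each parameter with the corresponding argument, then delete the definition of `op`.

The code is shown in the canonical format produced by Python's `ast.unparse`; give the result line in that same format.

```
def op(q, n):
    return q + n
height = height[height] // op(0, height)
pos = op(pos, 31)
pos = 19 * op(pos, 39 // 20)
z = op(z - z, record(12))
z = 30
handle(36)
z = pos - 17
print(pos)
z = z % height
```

Transformed code:
height = height[height] // (0 + height)
pos = pos + 31
pos = 19 * (pos + 39 // 20)
z = z - z + record(12)
z = 30
handle(36)
z = pos - 17
print(pos)
z = z % height

z = z % height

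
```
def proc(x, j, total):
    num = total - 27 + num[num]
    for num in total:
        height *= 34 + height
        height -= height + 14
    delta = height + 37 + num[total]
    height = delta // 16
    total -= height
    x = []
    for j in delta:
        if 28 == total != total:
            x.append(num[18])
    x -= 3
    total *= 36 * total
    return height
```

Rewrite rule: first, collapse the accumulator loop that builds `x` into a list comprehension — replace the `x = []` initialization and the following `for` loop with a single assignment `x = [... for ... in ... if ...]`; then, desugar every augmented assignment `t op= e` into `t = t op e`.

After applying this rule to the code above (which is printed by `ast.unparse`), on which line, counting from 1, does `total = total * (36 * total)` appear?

Transformed code:
def proc(x, j, total):
    num = total - 27 + num[num]
    for num in total:
        height = height * (34 + height)
        height = height - (height + 14)
    delta = height + 37 + num[total]
    height = delta // 16
    total = total - height
    x = [num[18] for j in delta if 28 == total != total]
    x = x - 3
    total = total * (36 * total)
    return height

11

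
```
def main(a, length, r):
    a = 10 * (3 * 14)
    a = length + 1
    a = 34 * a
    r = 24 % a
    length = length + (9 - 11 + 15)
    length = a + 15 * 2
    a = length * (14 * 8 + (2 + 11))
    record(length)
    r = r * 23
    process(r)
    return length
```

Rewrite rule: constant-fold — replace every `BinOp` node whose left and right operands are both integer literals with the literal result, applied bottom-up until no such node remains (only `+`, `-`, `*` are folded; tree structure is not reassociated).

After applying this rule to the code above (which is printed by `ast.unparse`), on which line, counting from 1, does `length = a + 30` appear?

7

Transformed code:
def main(a, length, r):
    a = 420
    a = length + 1
    a = 34 * a
    r = 24 % a
    length = length + 13
    length = a + 30
    a = length * 125
    record(length)
    r = r * 23
    process(r)
    return length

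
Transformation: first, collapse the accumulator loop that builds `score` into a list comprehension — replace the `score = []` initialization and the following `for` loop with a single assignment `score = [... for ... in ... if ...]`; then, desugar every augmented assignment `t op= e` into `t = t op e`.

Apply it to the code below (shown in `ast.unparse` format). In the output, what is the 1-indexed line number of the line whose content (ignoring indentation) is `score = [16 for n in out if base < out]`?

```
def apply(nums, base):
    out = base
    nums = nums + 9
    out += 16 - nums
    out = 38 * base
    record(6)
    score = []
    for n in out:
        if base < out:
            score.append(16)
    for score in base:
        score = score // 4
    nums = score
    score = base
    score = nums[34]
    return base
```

Transformed code:
def apply(nums, base):
    out = base
    nums = nums + 9
    out = out + (16 - nums)
    out = 38 * base
    record(6)
    score = [16 for n in out if base < out]
    for score in base:
        score = score // 4
    nums = score
    score = base
    score = nums[34]
    return base

7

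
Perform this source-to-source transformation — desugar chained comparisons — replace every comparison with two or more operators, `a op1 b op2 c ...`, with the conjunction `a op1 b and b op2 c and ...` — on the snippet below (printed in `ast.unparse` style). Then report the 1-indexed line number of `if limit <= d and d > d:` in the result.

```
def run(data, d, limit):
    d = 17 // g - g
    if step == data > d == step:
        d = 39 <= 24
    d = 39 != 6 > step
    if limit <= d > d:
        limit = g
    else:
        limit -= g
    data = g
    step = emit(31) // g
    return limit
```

6

Transformed code:
def run(data, d, limit):
    d = 17 // g - g
    if step == data and data > d and (d == step):
        d = 39 <= 24
    d = 39 != 6 and 6 > step
    if limit <= d and d > d:
        limit = g
    else:
        limit -= g
    data = g
    step = emit(31) // g
    return limit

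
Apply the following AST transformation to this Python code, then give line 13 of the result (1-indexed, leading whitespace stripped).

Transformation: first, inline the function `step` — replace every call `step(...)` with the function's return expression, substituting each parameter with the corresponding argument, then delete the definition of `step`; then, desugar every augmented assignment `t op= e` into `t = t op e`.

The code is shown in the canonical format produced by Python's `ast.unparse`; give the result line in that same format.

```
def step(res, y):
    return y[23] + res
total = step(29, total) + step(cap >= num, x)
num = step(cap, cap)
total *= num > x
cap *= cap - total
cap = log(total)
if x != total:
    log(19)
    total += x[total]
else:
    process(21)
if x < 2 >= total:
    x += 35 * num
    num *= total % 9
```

Transformed code:
total = total[23] + 29 + (x[23] + (cap >= num))
num = cap[23] + cap
total = total * (num > x)
cap = cap * (cap - total)
cap = log(total)
if x != total:
    log(19)
    total = total + x[total]
else:
    process(21)
if x < 2 >= total:
    x = x + 35 * num
    num = num * (total % 9)

num = num * (total % 9)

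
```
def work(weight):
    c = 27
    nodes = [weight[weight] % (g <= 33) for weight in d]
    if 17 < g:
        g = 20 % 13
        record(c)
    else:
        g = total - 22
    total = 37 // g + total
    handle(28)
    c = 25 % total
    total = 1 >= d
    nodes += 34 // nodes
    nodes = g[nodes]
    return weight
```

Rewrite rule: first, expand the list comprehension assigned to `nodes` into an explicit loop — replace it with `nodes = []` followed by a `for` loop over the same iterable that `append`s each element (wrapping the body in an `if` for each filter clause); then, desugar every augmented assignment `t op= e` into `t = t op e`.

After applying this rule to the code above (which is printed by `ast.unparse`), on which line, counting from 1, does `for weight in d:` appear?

Transformed code:
def work(weight):
    c = 27
    nodes = []
    for weight in d:
        nodes.append(weight[weight] % (g <= 33))
    if 17 < g:
        g = 20 % 13
        record(c)
    else:
        g = total - 22
    total = 37 // g + total
    handle(28)
    c = 25 % total
    total = 1 >= d
    nodes = nodes + 34 // nodes
    nodes = g[nodes]
    return weight

4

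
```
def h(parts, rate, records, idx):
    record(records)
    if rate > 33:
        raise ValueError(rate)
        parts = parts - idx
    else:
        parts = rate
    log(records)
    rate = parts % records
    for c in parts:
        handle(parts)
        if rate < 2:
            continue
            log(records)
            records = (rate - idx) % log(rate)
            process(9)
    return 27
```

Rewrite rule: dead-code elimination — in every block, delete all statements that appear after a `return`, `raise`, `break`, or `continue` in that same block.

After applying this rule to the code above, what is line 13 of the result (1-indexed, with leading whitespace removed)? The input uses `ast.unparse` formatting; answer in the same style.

return 27

Transformed code:
def h(parts, rate, records, idx):
    record(records)
    if rate > 33:
        raise ValueError(rate)
    else:
        parts = rate
    log(records)
    rate = parts % records
    for c in parts:
        handle(parts)
        if rate < 2:
            continue
    return 27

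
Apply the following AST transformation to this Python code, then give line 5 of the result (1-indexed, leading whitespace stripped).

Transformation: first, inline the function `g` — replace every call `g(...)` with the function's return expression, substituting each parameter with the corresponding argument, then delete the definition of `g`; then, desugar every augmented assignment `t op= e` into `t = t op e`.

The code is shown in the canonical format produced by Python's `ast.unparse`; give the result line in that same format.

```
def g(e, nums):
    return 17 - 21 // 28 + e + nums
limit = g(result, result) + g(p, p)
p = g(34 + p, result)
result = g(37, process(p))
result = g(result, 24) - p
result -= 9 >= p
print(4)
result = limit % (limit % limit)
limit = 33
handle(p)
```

Transformed code:
limit = 17 - 21 // 28 + result + result + (17 - 21 // 28 + p + p)
p = 17 - 21 // 28 + (34 + p) + result
result = 17 - 21 // 28 + 37 + process(p)
result = 17 - 21 // 28 + result + 24 - p
result = result - (9 >= p)
print(4)
result = limit % (limit % limit)
limit = 33
handle(p)

result = result - (9 >= p)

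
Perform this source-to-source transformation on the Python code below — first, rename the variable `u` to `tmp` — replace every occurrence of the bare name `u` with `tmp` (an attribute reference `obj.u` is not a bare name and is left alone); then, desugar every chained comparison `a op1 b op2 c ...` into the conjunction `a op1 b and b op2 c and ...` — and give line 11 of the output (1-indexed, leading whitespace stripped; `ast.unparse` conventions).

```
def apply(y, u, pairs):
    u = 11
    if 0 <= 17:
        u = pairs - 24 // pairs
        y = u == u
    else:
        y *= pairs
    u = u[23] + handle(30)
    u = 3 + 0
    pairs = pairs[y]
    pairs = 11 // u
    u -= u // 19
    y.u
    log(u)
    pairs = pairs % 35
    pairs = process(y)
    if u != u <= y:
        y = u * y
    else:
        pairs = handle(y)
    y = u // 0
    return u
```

Transformed code:
def apply(y, tmp, pairs):
    tmp = 11
    if 0 <= 17:
        tmp = pairs - 24 // pairs
        y = tmp == tmp
    else:
        y *= pairs
    tmp = tmp[23] + handle(30)
    tmp = 3 + 0
    pairs = pairs[y]
    pairs = 11 // tmp
    tmp -= tmp // 19
    y.u
    log(tmp)
    pairs = pairs % 35
    pairs = process(y)
    if tmp != tmp and tmp <= y:
        y = tmp * y
    else:
        pairs = handle(y)
    y = tmp // 0
    return tmp

pairs = 11 // tmp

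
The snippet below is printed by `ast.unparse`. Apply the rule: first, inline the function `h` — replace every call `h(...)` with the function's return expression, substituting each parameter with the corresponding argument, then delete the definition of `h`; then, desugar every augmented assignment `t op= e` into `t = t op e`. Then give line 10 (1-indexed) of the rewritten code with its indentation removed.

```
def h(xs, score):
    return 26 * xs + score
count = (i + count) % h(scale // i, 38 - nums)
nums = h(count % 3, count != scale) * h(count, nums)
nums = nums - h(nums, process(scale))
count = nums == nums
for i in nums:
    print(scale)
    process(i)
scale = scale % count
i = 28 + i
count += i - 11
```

count = count + (i - 11)

Transformed code:
count = (i + count) % (26 * (scale // i) + (38 - nums))
nums = (26 * (count % 3) + (count != scale)) * (26 * count + nums)
nums = nums - (26 * nums + process(scale))
count = nums == nums
for i in nums:
    print(scale)
    process(i)
scale = scale % count
i = 28 + i
count = count + (i - 11)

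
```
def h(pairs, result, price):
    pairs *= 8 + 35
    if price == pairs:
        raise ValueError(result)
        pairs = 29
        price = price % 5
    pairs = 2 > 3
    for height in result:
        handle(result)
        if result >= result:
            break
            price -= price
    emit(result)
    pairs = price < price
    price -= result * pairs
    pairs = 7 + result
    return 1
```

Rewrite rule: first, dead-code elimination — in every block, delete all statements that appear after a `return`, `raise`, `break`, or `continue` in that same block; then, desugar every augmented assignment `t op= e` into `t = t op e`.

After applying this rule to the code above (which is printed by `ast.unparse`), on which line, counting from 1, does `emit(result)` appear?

10

Transformed code:
def h(pairs, result, price):
    pairs = pairs * (8 + 35)
    if price == pairs:
        raise ValueError(result)
    pairs = 2 > 3
    for height in result:
        handle(result)
        if result >= result:
            break
    emit(result)
    pairs = price < price
    price = price - result * pairs
    pairs = 7 + result
    return 1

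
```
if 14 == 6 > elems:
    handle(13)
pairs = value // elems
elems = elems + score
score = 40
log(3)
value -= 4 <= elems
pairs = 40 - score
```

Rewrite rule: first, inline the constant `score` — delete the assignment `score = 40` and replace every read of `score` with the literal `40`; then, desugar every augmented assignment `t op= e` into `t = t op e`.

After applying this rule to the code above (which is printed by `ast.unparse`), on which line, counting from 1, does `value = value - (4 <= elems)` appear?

6

Transformed code:
if 14 == 6 > elems:
    handle(13)
pairs = value // elems
elems = elems + 40
log(3)
value = value - (4 <= elems)
pairs = 40 - 40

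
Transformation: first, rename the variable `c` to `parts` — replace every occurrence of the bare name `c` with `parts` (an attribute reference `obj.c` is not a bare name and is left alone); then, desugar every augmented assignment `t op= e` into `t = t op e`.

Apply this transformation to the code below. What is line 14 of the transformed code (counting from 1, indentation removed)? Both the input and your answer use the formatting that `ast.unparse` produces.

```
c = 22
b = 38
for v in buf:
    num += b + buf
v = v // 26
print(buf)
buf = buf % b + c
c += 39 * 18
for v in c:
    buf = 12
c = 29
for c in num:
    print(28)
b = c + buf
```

Transformed code:
parts = 22
b = 38
for v in buf:
    num = num + (b + buf)
v = v // 26
print(buf)
buf = buf % b + parts
parts = parts + 39 * 18
for v in parts:
    buf = 12
parts = 29
for parts in num:
    print(28)
b = parts + buf

b = parts + buf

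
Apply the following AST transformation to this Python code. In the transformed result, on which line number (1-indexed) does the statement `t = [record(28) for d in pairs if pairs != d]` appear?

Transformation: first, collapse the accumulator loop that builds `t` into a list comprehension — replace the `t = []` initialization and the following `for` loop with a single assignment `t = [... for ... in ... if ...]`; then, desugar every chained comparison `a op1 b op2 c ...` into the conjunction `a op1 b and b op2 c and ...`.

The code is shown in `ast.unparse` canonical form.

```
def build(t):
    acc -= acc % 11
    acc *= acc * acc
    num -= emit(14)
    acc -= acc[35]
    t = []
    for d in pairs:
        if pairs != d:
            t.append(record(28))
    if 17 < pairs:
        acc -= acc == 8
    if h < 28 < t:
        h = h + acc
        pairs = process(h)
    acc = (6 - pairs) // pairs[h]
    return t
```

Transformed code:
def build(t):
    acc -= acc % 11
    acc *= acc * acc
    num -= emit(14)
    acc -= acc[35]
    t = [record(28) for d in pairs if pairs != d]
    if 17 < pairs:
        acc -= acc == 8
    if h < 28 and 28 < t:
        h = h + acc
        pairs = process(h)
    acc = (6 - pairs) // pairs[h]
    return t

6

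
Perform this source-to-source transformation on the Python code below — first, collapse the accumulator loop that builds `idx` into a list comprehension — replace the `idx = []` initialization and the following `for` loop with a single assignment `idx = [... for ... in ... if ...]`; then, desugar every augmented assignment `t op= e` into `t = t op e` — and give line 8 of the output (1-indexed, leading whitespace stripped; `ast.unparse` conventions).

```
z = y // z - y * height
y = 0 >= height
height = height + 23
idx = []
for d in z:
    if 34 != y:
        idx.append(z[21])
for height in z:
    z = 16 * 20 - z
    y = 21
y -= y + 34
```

Transformed code:
z = y // z - y * height
y = 0 >= height
height = height + 23
idx = [z[21] for d in z if 34 != y]
for height in z:
    z = 16 * 20 - z
    y = 21
y = y - (y + 34)

y = y - (y + 34)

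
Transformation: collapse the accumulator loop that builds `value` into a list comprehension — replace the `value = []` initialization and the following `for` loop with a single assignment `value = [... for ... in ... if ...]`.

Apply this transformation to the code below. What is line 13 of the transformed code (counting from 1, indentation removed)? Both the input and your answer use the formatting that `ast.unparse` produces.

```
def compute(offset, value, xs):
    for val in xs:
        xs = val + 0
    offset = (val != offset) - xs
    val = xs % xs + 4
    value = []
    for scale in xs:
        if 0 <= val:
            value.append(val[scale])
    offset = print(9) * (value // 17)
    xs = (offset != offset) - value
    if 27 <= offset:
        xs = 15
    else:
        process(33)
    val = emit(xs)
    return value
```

Transformed code:
def compute(offset, value, xs):
    for val in xs:
        xs = val + 0
    offset = (val != offset) - xs
    val = xs % xs + 4
    value = [val[scale] for scale in xs if 0 <= val]
    offset = print(9) * (value // 17)
    xs = (offset != offset) - value
    if 27 <= offset:
        xs = 15
    else:
        process(33)
    val = emit(xs)
    return value

val = emit(xs)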